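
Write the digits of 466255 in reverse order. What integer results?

552664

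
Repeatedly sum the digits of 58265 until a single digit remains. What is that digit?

5+8+2+6+5 = 26
2+6 = 8

8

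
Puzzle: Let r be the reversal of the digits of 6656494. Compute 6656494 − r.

1709928

Reverse of 6656494 is 4946566.
6656494 − 4946566 = 1709928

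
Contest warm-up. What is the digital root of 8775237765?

8+7+7+5+2+3+7+7+6+5 = 57
5+7 = 12
1+2 = 3
(Equivalently, 8775237765 mod 9 = 3.)

3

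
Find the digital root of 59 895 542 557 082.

2

5+9+8+9+5+5+4+2+5+5+7+0+8+2 = 74
7+4 = 11
1+1 = 2
(Equivalently, 59 895 542 557 082 mod 9 = 2.)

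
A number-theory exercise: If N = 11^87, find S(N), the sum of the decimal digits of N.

440

11^87 = 3991752525806366807142706250946898793976707904191394898908669641212605833694395345300019971
Sum of its 91 digits: 440.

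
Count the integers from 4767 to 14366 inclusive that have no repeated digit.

3761

The integers in [4767, 14366] that have no repeated digit: 4768, 4769, 4780, 4781, 4782, 4783, …, 14362, 14365.
3761 qualify.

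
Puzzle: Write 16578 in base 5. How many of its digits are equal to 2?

16578 in base 5 is 1012303.
The digit 2 appears 1 time.

1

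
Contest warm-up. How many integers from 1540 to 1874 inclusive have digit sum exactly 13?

22

The integers in [1540, 1874] that have digit sum exactly 13: 1543, 1552, 1561, 1570, 1606, 1615, …, 1831, 1840.
22 qualify.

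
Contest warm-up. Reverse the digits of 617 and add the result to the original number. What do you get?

1333

Reverse of 617 is 716.
617 + 716 = 1333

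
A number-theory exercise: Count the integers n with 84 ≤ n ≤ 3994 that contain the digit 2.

1795

The integers in [84, 3994] that contain the digit 2: 92, 102, 112, 120, 121, 122, …, 3982, 3992.
1795 qualify.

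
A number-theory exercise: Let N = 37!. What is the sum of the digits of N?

153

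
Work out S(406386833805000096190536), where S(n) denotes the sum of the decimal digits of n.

4+0+6+3+8+6+8+3+3+8+0+5+0+0+0+0+9+6+1+9+0+5+3+6 = 93

93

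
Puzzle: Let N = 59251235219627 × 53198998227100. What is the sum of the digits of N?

59251235219627 × 53198998227100 = 3152106357402421852123291700
Sum of its 28 digits: 86.

86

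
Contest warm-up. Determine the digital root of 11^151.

The digital root of n equals n mod 9 (or 9 when 9 | n), so we need 11^151 mod 9.
11^151 ≡ 2 (mod 9), so the digital root is 2.

2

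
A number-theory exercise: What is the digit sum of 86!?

495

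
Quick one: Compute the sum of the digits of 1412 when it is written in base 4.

1412 in base 4 is 112010.
Digit sum: 1+1+2+0+1+0 = 5.

5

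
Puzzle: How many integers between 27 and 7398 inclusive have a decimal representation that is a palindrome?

161

The integers in [27, 7398] that have a decimal representation that is a palindrome: 33, 44, 55, 66, 77, 88, …, 7227, 7337.
161 qualify.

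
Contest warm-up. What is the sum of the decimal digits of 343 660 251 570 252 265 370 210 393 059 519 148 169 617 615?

176

3+4+3+6+6+0+2+5+1+5+7+0+2+5+2+2+6+5+3+7+0+2+1+0+3+9+3+0+5+9+5+1+9+1+4+8+1+6+9+6+1+7+6+1+5 = 176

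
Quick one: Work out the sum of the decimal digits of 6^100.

342

6^100 = 653318623500070906096690267158057820537143710472954871543071966369497141477376
Sum of its 78 digits: 342.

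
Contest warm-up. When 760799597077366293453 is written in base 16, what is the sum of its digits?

123

760799597077366293453 in base 16 is 293E3722A720BBC3CD.
Digit sum: 2+9+3+14+3+7+2+2+10+7+2+0+11+11+12+3+12+13 = 123.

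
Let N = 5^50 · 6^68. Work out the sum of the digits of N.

189

5^50 · 6^68 = 7290968852232759181502992252449875558400000000000000000000000000000000000000000000000000
Sum of its 88 digits: 189.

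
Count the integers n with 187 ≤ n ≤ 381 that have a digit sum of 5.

7

The integers in [187, 381] that have a digit sum of 5: 203, 212, 221, 230, 302, 311, 320.
7 qualify.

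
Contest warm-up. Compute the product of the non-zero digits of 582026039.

5×8×2×2×6×3×9 = 25920

25920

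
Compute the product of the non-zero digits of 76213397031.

142884

7×6×2×1×3×3×9×7×3×1 = 142884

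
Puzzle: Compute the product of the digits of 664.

6×6×4 = 144

144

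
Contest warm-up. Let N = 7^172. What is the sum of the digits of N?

628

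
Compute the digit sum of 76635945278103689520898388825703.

165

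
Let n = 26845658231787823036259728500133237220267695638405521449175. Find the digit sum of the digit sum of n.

11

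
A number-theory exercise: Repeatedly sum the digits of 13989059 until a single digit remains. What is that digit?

1+3+9+8+9+0+5+9 = 44
4+4 = 8

8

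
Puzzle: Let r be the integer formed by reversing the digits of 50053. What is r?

35005

Reversing 50053 gives 35005.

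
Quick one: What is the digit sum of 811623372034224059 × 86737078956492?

135

811623372034224059 × 86737078956492 = 70397840503066773238718640641028
Sum of its 32 digits: 135.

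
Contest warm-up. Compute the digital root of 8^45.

8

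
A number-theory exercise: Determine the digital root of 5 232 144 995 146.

5+2+3+2+1+4+4+9+9+5+1+4+6 = 55
5+5 = 10
1+0 = 1

1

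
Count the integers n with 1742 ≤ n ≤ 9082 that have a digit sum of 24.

331

The integers in [1742, 9082] that have a digit sum of 24: 1779, 1788, 1797, 1869, 1878, 1887, …, 9069, 9078.
331 qualify.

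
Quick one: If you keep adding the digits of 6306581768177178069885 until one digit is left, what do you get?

6+3+0+6+5+8+1+7+6+8+1+7+7+1+7+8+0+6+9+8+8+5 = 117
1+1+7 = 9

9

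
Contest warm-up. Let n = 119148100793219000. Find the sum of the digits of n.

56

1+1+9+1+4+8+1+0+0+7+9+3+2+1+9+0+0+0 = 56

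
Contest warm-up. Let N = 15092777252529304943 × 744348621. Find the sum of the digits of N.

15092777252529304943 × 744348621 = 11234287934980356896410533603
Sum of its 29 digits: 123.

123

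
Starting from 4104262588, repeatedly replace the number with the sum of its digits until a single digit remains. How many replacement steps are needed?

2

4104262588 → 40 → 4 (2 steps)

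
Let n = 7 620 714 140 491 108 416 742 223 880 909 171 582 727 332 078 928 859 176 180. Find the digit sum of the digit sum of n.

13

First digit sum: 247.
2+4+7 = 13.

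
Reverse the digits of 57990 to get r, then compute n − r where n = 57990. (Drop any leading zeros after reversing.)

48015

Reverse of 57990 is 9975.
57990 − 9975 = 48015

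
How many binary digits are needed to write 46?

6

46 in base 2 is 101110, which has 6 digits.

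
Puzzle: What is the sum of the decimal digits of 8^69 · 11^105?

757

8^69 · 11^105 = 4565002755931697531496656569196236449284477806955450170146674610408318032287940131127958024850219826388866776288710122750613164974822222406072986235411656790341741107478528
Sum of its 172 digits: 757.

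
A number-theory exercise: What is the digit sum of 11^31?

11^31 = 191943424957750480504146841291811
Sum of its 33 digits: 137.

137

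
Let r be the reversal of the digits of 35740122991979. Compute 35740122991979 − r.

-62179799112774

Reverse of 35740122991979 is 97919922104753.
35740122991979 − 97919922104753 = -62179799112774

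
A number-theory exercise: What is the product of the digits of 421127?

112

4×2×1×1×2×7 = 112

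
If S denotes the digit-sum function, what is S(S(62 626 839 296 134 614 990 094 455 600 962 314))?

First digit sum: 154.
1+5+4 = 10.

10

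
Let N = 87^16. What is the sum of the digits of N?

126

87^16 = 10772290133751755506346104768641
Sum of its 32 digits: 126.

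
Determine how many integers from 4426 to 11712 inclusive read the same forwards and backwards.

74

The integers in [4426, 11712] that read the same forwards and backwards: 4444, 4554, 4664, 4774, 4884, 4994, …, 11611, 11711.
74 qualify.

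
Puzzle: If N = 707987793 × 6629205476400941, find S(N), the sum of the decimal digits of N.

707987793 × 6629205476400941 = 4693396554580615801713213
Sum of its 25 digits: 105.

105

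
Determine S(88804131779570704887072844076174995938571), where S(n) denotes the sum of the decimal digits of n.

208

8+8+8+0+4+1+3+1+7+7+9+5+7+0+7+0+4+8+8+7+0+7+2+8+4+4+0+7+6+1+7+4+9+9+5+9+3+8+5+7+1 = 208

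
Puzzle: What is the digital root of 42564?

3

4+2+5+6+4 = 21
2+1 = 3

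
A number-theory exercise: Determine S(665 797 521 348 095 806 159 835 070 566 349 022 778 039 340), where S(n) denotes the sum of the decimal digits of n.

6+6+5+7+9+7+5+2+1+3+4+8+0+9+5+8+0+6+1+5+9+8+3+5+0+7+0+5+6+6+3+4+9+0+2+2+7+7+8+0+3+9+3+4+0 = 207

207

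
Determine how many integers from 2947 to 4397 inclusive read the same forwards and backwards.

15

The integers in [2947, 4397] that read the same forwards and backwards: 2992, 3003, 3113, 3223, 3333, 3443, …, 4224, 4334.
15 qualify.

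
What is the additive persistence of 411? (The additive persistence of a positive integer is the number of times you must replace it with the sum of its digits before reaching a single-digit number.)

411 → 6 (1 step)

1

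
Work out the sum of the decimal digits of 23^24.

23^24 = 480250763996501976790165756943041
Sum of its 33 digits: 154.

154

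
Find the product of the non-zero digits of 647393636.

1469664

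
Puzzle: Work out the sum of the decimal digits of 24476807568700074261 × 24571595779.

129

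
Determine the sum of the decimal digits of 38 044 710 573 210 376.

3+8+0+4+4+7+1+0+5+7+3+2+1+0+3+7+6 = 61

61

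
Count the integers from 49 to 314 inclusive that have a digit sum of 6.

The integers in [49, 314] that have a digit sum of 6: 51, 60, 105, 114, 123, 132, …, 303, 312.
15 qualify.

15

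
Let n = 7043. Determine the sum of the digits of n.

14

7+0+4+3 = 14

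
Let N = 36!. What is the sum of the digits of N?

36! = 371993326789901217467999448150835200000000
Sum of its 42 digits: 171.

171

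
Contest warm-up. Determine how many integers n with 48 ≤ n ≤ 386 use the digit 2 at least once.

The integers in [48, 386] that use the digit 2 at least once: 52, 62, 72, 82, 92, 102, …, 372, 382.
142 qualify.

142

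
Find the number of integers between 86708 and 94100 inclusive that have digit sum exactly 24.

448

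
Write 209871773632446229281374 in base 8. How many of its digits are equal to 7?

209871773632446229281374 in base 8 is 54342257607646265604475136.
The digit 7 appears 3 times.

3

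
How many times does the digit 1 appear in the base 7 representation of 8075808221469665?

3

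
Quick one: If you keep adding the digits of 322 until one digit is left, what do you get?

7

3+2+2 = 7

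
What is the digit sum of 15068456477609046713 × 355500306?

15068456477609046713 × 355500306 = 5356840888737698254839794178
Sum of its 28 digits: 162.

162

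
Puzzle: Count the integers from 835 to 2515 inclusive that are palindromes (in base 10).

The integers in [835, 2515] that are palindromes (in base 10): 838, 848, 858, 868, 878, 888, …, 2332, 2442.
32 qualify.

32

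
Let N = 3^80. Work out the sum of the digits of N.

153

3^80 = 147808829414345923316083210206383297601
Sum of its 39 digits: 153.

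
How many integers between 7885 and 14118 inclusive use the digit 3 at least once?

The integers in [7885, 14118] that use the digit 3 at least once: 7893, 7903, 7913, 7923, 7930, 7931, …, 14103, 14113.
2396 qualify.

2396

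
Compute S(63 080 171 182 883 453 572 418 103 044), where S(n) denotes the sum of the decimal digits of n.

6+3+0+8+0+1+7+1+1+8+2+8+8+3+4+5+3+5+7+2+4+1+8+1+0+3+0+4+4 = 107

107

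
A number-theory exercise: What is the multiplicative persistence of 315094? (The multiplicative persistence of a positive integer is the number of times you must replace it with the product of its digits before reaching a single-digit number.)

315094 → 0 (1 step)

1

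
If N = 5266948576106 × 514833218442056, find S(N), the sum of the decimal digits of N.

112

5266948576106 × 514833218442056 = 2711600086805456108867113936
Sum of its 28 digits: 112.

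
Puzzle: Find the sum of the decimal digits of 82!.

477

82! = 475364333701284174842138206989404946643813294067993328617160934076743994734899148613007131808479167119360000000000000000000
Sum of its 123 digits: 477.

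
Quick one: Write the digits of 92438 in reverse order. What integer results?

Reversing 92438 gives 83429.

83429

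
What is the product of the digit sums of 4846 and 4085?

S(4846) = 4+8+4+6 = 22.
S(4085) = 4+0+8+5 = 17.
22 · 17 = 374.

374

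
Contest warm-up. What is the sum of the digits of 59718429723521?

5+9+7+1+8+4+2+9+7+2+3+5+2+1 = 65

65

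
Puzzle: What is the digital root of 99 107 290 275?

9+9+1+0+7+2+9+0+2+7+5 = 51
5+1 = 6

6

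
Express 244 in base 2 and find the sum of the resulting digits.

244 in base 2 is 11110100.
Digit sum: 1+1+1+1+0+1+0+0 = 5.

5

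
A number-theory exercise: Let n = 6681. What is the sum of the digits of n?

6+6+8+1 = 21

21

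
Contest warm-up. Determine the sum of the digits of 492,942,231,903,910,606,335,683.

98

4+9+2+9+4+2+2+3+1+9+0+3+9+1+0+6+0+6+3+3+5+6+8+3 = 98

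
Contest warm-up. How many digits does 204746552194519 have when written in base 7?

17

204746552194519 in base 7 is 61061310301265116, which has 17 digits.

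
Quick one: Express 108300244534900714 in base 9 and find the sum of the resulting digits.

108300244534900714 in base 9 is 644005307114601251.
Digit sum: 6+4+4+0+0+5+3+0+7+1+1+4+6+0+1+2+5+1 = 50.

50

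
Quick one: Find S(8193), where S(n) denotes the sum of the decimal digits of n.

21

8+1+9+3 = 21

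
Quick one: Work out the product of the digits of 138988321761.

3483648

1×3×8×9×8×8×3×2×1×7×6×1 = 3483648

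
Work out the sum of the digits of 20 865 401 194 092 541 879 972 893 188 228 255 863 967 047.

2+0+8+6+5+4+0+1+1+9+4+0+9+2+5+4+1+8+7+9+9+7+2+8+9+3+1+8+8+2+2+8+2+5+5+8+6+3+9+6+7+0+4+7 = 214

214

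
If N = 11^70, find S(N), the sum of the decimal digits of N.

367

11^70 = 7897469567994392174328988784504809847540729881935024059662581894710332201
Sum of its 73 digits: 367.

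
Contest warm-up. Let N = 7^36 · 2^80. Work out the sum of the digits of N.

265

7^36 · 2^80 = 3205745886228275473760278043713698557866133043099467776
Sum of its 55 digits: 265.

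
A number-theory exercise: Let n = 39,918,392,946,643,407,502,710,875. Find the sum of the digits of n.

122

3+9+9+1+8+3+9+2+9+4+6+6+4+3+4+0+7+5+0+2+7+1+0+8+7+5 = 122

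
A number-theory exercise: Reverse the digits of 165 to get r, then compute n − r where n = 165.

Reverse of 165 is 561.
165 − 561 = -396

-396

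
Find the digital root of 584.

5+8+4 = 17
1+7 = 8

8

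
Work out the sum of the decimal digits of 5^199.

590

5^199 = 12446030555722283414288128107560248481180504337442334266202233229579397668070766882367889646251427233913933179110244964249432086944580078125
Sum of its 140 digits: 590.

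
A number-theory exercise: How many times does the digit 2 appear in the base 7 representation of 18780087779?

2

18780087779 in base 7 is 1233250053335.
The digit 2 appears 2 times.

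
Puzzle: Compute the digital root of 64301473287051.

6

6+4+3+0+1+4+7+3+2+8+7+0+5+1 = 51
5+1 = 6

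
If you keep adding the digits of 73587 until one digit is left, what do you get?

3

7+3+5+8+7 = 30
3+0 = 3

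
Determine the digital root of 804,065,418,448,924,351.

8+0+4+0+6+5+4+1+8+4+4+8+9+2+4+3+5+1 = 76
7+6 = 13
1+3 = 4

4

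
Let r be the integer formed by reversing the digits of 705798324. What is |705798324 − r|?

281900817

Reverse of 705798324 is 423897507.
|705798324 − 423897507| = 281900817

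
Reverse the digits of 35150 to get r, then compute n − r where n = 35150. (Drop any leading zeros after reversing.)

Reverse of 35150 is 5153.
35150 − 5153 = 29997

29997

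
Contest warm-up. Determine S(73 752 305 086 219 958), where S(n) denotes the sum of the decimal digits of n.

7+3+7+5+2+3+0+5+0+8+6+2+1+9+9+5+8 = 80

80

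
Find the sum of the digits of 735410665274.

7+3+5+4+1+0+6+6+5+2+7+4 = 50

50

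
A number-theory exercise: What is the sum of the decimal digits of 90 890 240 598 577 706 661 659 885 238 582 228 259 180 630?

214

9+0+8+9+0+2+4+0+5+9+8+5+7+7+7+0+6+6+6+1+6+5+9+8+8+5+2+3+8+5+8+2+2+2+8+2+5+9+1+8+0+6+3+0 = 214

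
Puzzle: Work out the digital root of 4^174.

The digital root of n equals n mod 9 (or 9 when 9 | n), so we need 4^174 mod 9.
4^174 ≡ 1 (mod 9), so the digital root is 1.

1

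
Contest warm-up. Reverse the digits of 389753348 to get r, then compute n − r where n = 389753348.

-453604635

Reverse of 389753348 is 843357983.
389753348 − 843357983 = -453604635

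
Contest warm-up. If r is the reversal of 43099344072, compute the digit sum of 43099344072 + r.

36

Reversal of 43099344072 is 27044399034; 43099344072 + 27044399034 = 70143743106.
Digit sum of 70143743106: 7+0+1+4+3+7+4+3+1+0+6 = 36.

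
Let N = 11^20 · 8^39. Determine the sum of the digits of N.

239

11^20 · 8^39 = 111779765928564881345743612254118088818112430429251305472
Sum of its 57 digits: 239.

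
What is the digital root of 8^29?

8

The digital root of n equals n mod 9 (or 9 when 9 | n), so we need 8^29 mod 9.
8^29 ≡ 8 (mod 9), so the digital root is 8.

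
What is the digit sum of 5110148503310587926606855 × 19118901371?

5110148503310587926606855 × 19118901371 = 97700425225958397548819847437498205
Sum of its 35 digits: 180.

180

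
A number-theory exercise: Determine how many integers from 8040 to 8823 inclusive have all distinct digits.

427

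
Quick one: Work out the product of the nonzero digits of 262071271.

2352

2×6×2×7×1×2×7×1 = 2352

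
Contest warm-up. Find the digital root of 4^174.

1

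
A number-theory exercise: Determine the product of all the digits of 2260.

0

2×2×6×0 = 0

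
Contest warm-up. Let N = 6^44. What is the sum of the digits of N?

153

6^44 = 17324272922341479351919144385642496
Sum of its 35 digits: 153.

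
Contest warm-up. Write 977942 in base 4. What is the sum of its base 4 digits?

977942 in base 4 is 3232300112.
Digit sum: 3+2+3+2+3+0+0+1+1+2 = 17.

17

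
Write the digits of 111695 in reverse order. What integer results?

596111

Reversing 111695 gives 596111.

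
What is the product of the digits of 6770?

6×7×7×0 = 0

0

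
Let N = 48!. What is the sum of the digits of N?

234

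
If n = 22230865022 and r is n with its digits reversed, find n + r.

44287668244

Reverse of 22230865022 is 22056803222.
22230865022 + 22056803222 = 44287668244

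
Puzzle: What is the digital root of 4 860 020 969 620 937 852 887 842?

4+8+6+0+0+2+0+9+6+9+6+2+0+9+3+7+8+5+2+8+8+7+8+4+2 = 123
1+2+3 = 6
(Equivalently, 4 860 020 969 620 937 852 887 842 mod 9 = 6.)

6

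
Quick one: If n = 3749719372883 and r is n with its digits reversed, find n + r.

Reverse of 3749719372883 is 3882739179473.
3749719372883 + 3882739179473 = 7632458552356

7632458552356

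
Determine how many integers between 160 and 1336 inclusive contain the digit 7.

The integers in [160, 1336] that contain the digit 7: 167, 170, 171, 172, 173, 174, …, 1317, 1327.
306 qualify.

306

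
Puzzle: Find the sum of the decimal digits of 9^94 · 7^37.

9^94 · 7^37 = 9277337751053945648382212314313799453912881259639005538246416194792343464761160543176503369040038996215418229581739678327
Sum of its 121 digits: 540.

540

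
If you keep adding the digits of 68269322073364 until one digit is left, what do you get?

7

6+8+2+6+9+3+2+2+0+7+3+3+6+4 = 61
6+1 = 7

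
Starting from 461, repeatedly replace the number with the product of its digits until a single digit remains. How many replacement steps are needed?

461 → 24 → 8 (2 steps)

2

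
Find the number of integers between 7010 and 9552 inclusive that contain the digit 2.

The integers in [7010, 9552] that contain the digit 2: 7012, 7020, 7021, 7022, 7023, 7024, …, 9542, 9552.
732 qualify.

732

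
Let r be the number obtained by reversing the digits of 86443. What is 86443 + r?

Reverse of 86443 is 34468.
86443 + 34468 = 120911

120911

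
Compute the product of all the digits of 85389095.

8×5×3×8×9×0×9×5 = 0

0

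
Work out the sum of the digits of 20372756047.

2+0+3+7+2+7+5+6+0+4+7 = 43

43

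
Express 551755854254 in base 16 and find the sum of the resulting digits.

59

551755854254 in base 16 is 80773631AE.
Digit sum: 8+0+7+7+3+6+3+1+10+14 = 59.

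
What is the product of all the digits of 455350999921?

4×5×5×3×5×0×9×9×9×9×2×1 = 0

0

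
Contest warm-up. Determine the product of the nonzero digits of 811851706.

8×1×1×8×5×1×7×6 = 13440

13440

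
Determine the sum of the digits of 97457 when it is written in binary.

97457 in base 2 is 10111110010110001.
Digit sum: 1+0+1+1+1+1+1+0+0+1+0+1+1+0+0+0+1 = 10.

10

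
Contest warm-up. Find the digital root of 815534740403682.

6

8+1+5+5+3+4+7+4+0+4+0+3+6+8+2 = 60
6+0 = 6
(Equivalently, 815534740403682 mod 9 = 6.)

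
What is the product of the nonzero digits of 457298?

20160

4×5×7×2×9×8 = 20160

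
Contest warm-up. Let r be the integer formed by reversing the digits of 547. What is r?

Reversing 547 gives 745.

745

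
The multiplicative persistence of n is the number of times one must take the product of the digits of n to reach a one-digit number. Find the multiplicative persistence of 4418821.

4418821 → 2048 → 0 (2 steps)

2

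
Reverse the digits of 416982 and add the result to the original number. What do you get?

706596

Reverse of 416982 is 289614.
416982 + 289614 = 706596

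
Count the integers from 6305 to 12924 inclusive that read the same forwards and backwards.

67

The integers in [6305, 12924] that read the same forwards and backwards: 6336, 6446, 6556, 6666, 6776, 6886, …, 12821, 12921.
67 qualify.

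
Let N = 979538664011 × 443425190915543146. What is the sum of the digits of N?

134

979538664011 × 443425190915543146 = 434352119098233747167267918606
Sum of its 30 digits: 134.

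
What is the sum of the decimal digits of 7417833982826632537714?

7+4+1+7+8+3+3+9+8+2+8+2+6+6+3+2+5+3+7+7+1+4 = 106

106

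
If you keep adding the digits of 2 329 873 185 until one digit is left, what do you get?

3

2+3+2+9+8+7+3+1+8+5 = 48
4+8 = 12
1+2 = 3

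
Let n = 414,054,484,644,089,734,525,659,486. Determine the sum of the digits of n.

129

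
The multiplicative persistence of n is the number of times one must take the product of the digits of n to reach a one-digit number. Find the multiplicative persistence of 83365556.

83365556 → 324000 → 0 (2 steps)

2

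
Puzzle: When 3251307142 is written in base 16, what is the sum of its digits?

52

3251307142 in base 16 is C1CB0286.
Digit sum: 12+1+12+11+0+2+8+6 = 52.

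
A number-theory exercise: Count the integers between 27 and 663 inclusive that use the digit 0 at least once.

The integers in [27, 663] that use the digit 0 at least once: 30, 40, 50, 60, 70, 80, …, 650, 660.
118 qualify.

118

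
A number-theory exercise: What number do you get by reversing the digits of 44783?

38744

Reversing 44783 gives 38744.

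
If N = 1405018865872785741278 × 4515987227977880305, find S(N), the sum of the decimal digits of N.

206

1405018865872785741278 × 4515987227977880305 = 6345047253349466891609608467986581729790
Sum of its 40 digits: 206.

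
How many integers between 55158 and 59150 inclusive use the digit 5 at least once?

The integers in [55158, 59150] that use the digit 5 at least once: 55158, 55159, 55160, 55161, 55162, 55163, …, 59149, 59150.
3993 qualify.

3993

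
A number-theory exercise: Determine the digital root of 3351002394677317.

7

3+3+5+1+0+0+2+3+9+4+6+7+7+3+1+7 = 61
6+1 = 7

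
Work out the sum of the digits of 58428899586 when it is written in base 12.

58428899586 in base 12 is B3A7878716.
Digit sum: 11+3+10+7+8+7+8+7+1+6 = 68.

68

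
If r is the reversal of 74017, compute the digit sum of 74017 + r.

Reversal of 74017 is 71047; 74017 + 71047 = 145064.
Digit sum of 145064: 1+4+5+0+6+4 = 20.

20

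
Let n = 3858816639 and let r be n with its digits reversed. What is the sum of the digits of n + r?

Reversal of 3858816639 is 9366188583; 3858816639 + 9366188583 = 13225005222.
Digit sum of 13225005222: 1+3+2+2+5+0+0+5+2+2+2 = 24.

24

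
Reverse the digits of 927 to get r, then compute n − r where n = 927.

Reverse of 927 is 729.
927 − 729 = 198

198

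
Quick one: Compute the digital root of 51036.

6

5+1+0+3+6 = 15
1+5 = 6
(Equivalently, 51036 mod 9 = 6.)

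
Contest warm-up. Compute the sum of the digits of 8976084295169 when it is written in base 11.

39

8976084295169 in base 11 is 2950810640112.
Digit sum: 2+9+5+0+8+1+0+6+4+0+1+1+2 = 39.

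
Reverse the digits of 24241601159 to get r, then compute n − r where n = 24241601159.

Reverse of 24241601159 is 95110614242.
24241601159 − 95110614242 = -70869013083

-70869013083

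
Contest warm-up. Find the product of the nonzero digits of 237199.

3402

2×3×7×1×9×9 = 3402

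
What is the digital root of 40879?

4+0+8+7+9 = 28
2+8 = 10
1+0 = 1

1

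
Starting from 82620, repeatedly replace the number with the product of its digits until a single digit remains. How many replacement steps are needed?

1

82620 → 0 (1 step)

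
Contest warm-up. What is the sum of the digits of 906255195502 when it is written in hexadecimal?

906255195502 in base 16 is D30104DD6E.
Digit sum: 13+3+0+1+0+4+13+13+6+14 = 67.

67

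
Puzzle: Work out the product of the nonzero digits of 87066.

2016

8×7×6×6 = 2016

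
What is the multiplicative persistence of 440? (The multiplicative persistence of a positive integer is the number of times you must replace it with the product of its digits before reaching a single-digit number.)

1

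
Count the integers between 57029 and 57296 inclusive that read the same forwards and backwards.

The integers in [57029, 57296] that read the same forwards and backwards: 57075, 57175, 57275.
3 qualify.

3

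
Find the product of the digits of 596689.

5×9×6×6×8×9 = 116640

116640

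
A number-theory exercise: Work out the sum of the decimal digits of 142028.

17

1+4+2+0+2+8 = 17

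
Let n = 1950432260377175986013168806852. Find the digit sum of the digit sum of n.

First digit sum: 133.
1+3+3 = 7.

7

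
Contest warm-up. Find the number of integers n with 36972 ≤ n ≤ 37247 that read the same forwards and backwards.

The integers in [36972, 37247] that read the same forwards and backwards: 37073, 37173.
2 qualify.

2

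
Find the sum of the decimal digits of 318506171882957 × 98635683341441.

318506171882957 × 98635683341441 = 31416073912141925588519721037
Sum of its 29 digits: 115.

115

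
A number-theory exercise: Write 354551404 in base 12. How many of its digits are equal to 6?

1

354551404 in base 12 is 9A8A4264.
The digit 6 appears 1 time.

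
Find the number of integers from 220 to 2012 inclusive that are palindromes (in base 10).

89

The integers in [220, 2012] that are palindromes (in base 10): 222, 232, 242, 252, 262, 272, …, 1991, 2002.
89 qualify.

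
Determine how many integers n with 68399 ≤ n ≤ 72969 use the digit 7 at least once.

3436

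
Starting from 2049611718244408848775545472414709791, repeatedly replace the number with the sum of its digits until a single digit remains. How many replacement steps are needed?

2049611718244408848775545472414709791 → 169 → 16 → 7 (3 steps)

3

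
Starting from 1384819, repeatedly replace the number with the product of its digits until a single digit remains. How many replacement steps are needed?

1384819 → 6912 → 108 → 0 (3 steps)

3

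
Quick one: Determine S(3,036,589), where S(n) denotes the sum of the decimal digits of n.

34

3+0+3+6+5+8+9 = 34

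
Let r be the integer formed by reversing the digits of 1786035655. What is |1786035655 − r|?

3779271216

Reverse of 1786035655 is 5565306871.
|1786035655 − 5565306871| = 3779271216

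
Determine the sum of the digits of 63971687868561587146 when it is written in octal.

63971687868561587146 in base 8 is 6737110562701761675712.
Digit sum: 6+7+3+7+1+1+0+5+6+2+7+0+1+7+6+1+6+7+5+7+1+2 = 88.

88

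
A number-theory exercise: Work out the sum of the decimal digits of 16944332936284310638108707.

1+6+9+4+4+3+3+2+9+3+6+2+8+4+3+1+0+6+3+8+1+0+8+7+0+7 = 108

108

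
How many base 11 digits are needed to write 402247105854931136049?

402247105854931136049 in base 11 is 66390839295334893658, which has 20 digits.

20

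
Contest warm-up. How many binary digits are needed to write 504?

9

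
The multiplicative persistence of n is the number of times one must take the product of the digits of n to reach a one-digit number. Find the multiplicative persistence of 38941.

4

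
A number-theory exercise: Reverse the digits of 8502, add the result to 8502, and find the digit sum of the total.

Reversal of 8502 is 2058; 8502 + 2058 = 10560.
Digit sum of 10560: 1+0+5+6+0 = 12.

12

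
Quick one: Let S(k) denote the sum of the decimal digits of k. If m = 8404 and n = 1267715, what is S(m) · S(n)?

464

S(8404) = 8+4+0+4 = 16.
S(1267715) = 1+2+6+7+7+1+5 = 29.
16 · 29 = 464.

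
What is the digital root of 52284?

3

5+2+2+8+4 = 21
2+1 = 3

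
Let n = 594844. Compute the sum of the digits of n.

5+9+4+8+4+4 = 34

34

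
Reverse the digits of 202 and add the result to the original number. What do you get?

404

Reverse of 202 is 202.
202 + 202 = 404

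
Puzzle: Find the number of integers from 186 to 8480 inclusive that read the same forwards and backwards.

156

The integers in [186, 8480] that read the same forwards and backwards: 191, 202, 212, 222, 232, 242, …, 8338, 8448.
156 qualify.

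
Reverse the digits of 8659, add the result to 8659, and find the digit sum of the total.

20

Reversal of 8659 is 9568; 8659 + 9568 = 18227.
Digit sum of 18227: 1+8+2+2+7 = 20.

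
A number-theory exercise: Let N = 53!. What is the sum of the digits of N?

279

53! = 4274883284060025564298013753389399649690343788366813724672000000000000
Sum of its 70 digits: 279.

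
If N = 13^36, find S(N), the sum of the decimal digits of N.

13^36 = 12646218552730347184269489080961456410641
Sum of its 41 digits: 172.

172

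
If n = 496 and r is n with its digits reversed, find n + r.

1190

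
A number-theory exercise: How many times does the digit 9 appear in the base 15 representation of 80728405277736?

80728405277736 in base 15 is 94EDE760EA76.
The digit 9 appears 1 time.

1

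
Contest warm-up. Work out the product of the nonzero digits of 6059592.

24300

6×5×9×5×9×2 = 24300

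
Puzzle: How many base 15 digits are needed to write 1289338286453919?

13

1289338286453919 in base 15 is 9E0D9AAEB9499, which has 13 digits.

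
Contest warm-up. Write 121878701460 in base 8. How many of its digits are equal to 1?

2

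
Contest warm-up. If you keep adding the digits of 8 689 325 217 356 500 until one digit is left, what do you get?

7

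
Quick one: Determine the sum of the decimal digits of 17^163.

899

17^163 = 365741451952531252906295318804284300760570085125486622356629354989853625068162324810182390595876307132845646145452075958329439092790843922410571685290620586629352896265037879243272487846808876444331313
Sum of its 201 digits: 899.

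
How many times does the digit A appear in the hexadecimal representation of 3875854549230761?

2

3875854549230761 in base 16 is DC511B59BA4A9.
The digit A appears 2 times.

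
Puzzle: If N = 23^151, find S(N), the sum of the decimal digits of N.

887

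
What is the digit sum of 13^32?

169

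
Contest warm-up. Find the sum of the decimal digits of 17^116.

622

17^116 = 53960365149692355122766051749250935271571644471802763109877525526206721497577776435298133246807145060809142877527568400037181085343826660316481
Sum of its 143 digits: 622.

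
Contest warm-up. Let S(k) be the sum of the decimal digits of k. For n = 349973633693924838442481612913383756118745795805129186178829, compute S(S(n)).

First digit sum: 298.
2+9+8 = 19.

19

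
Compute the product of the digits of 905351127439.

9×0×5×3×5×1×1×2×7×4×3×9 = 0

0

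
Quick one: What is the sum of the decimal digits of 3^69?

153

3^69 = 834385168331080533771857328695283
Sum of its 33 digits: 153.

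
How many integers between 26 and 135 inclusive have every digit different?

The integers in [26, 135] that have every digit different: 26, 27, 28, 29, 30, 31, …, 134, 135.
87 qualify.

87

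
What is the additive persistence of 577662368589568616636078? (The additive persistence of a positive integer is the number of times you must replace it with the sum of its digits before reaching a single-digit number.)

577662368589568616636078 → 134 → 8 (2 steps)

2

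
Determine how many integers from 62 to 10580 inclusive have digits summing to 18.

695

The integers in [62, 10580] that have digits summing to 18: 99, 189, 198, 279, 288, 297, …, 10566, 10575.
695 qualify.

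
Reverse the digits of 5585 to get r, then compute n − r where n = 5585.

-270

Reverse of 5585 is 5855.
5585 − 5855 = -270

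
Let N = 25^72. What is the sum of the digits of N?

25^72 = 44841550858394146269559346665277316200968382140048504696226185084473314645947539247572422027587890625
Sum of its 101 digits: 460.

460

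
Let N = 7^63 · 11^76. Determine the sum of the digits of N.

7^63 · 11^76 = 2437926414682953322493179358169681646874912563364649575221961961443607052629646253365260486790829251867943221252733029742881594394023
Sum of its 133 digits: 610.

610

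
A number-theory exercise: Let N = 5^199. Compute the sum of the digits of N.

5^199 = 12446030555722283414288128107560248481180504337442334266202233229579397668070766882367889646251427233913933179110244964249432086944580078125
Sum of its 140 digits: 590.

590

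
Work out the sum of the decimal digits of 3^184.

414

3^184 = 6170365191715177779482467945369860501784408913594010934644126825341528124785676079587681
Sum of its 88 digits: 414.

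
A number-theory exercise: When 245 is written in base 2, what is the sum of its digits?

245 in base 2 is 11110101.
Digit sum: 1+1+1+1+0+1+0+1 = 6.

6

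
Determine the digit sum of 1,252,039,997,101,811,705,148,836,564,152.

124

1+2+5+2+0+3+9+9+9+7+1+0+1+8+1+1+7+0+5+1+4+8+8+3+6+5+6+4+1+5+2 = 124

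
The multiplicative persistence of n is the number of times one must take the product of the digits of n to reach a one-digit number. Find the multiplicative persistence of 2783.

2783 → 336 → 54 → 20 → 0 (4 steps)

4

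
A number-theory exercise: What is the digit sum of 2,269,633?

31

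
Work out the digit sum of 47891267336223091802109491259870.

4+7+8+9+1+2+6+7+3+3+6+2+2+3+0+9+1+8+0+2+1+0+9+4+9+1+2+5+9+8+7+0 = 138

138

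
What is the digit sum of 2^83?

2^83 = 9671406556917033397649408
Sum of its 25 digits: 122.

122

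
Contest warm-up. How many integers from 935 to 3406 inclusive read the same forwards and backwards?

The integers in [935, 3406] that read the same forwards and backwards: 939, 949, 959, 969, 979, 989, …, 3223, 3333.
31 qualify.

31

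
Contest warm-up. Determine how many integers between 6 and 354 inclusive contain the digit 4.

The integers in [6, 354] that contain the digit 4: 14, 24, 34, 40, 41, 42, …, 349, 354.
71 qualify.

71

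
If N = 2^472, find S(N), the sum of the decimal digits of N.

2^472 = 12194330274671844653834364178879555881830461494785043558043581873536608354764709453594945715091765512343073949692994620685343654997219864477696
Sum of its 143 digits: 700.

700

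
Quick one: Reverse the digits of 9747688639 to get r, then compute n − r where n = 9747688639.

378821160

Reverse of 9747688639 is 9368867479.
9747688639 − 9368867479 = 378821160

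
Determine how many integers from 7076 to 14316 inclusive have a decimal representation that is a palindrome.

72

The integers in [7076, 14316] that have a decimal representation that is a palindrome: 7117, 7227, 7337, 7447, 7557, 7667, …, 14141, 14241.
72 qualify.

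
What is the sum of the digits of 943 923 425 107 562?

9+4+3+9+2+3+4+2+5+1+0+7+5+6+2 = 62

62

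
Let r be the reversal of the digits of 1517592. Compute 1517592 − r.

Reverse of 1517592 is 2957151.
1517592 − 2957151 = -1439559

-1439559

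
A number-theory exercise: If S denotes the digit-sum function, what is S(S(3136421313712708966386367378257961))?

10

First digit sum: 154.
1+5+4 = 10.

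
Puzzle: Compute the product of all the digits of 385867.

40320

3×8×5×8×6×7 = 40320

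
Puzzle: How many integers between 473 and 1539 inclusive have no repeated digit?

The integers in [473, 1539] that have no repeated digit: 473, 475, 476, 478, 479, 480, …, 1538, 1539.
626 qualify.

626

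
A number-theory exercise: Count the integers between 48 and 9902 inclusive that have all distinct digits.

5231

The integers in [48, 9902] that have all distinct digits: 48, 49, 50, 51, 52, 53, …, 9875, 9876.
5231 qualify.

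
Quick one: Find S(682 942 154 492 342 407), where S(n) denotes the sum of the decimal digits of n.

76

6+8+2+9+4+2+1+5+4+4+9+2+3+4+2+4+0+7 = 76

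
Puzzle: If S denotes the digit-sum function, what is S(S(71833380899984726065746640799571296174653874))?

8

First digit sum: 233.
2+3+3 = 8.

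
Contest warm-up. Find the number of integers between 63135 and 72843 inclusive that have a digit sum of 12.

The integers in [63135, 72843] that have a digit sum of 12: 63201, 63210, 63300, 64002, 64011, 64020, …, 72210, 72300.
59 qualify.

59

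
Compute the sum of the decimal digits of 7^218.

832

7^218 = 17036199732716516435604150035499303369543905376372645552843821520365466514648424538308894169264558219481834875287897870079560846802179141437300455448402596336434323635444629340595790449
Sum of its 185 digits: 832.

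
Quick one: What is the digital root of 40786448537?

2

4+0+7+8+6+4+4+8+5+3+7 = 56
5+6 = 11
1+1 = 2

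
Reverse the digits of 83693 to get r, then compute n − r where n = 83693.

44055

Reverse of 83693 is 39638.
83693 − 39638 = 44055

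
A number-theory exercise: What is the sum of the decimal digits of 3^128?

3^128 = 11790184577738583171520872861412518665678211592275841109096961
Sum of its 62 digits: 279.

279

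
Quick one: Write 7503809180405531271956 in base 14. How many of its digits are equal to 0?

1

7503809180405531271956 in base 14 is 13814C5618430C921D76.
The digit 0 appears 1 time.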